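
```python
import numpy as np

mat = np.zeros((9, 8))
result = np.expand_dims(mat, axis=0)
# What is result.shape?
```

(1, 9, 8)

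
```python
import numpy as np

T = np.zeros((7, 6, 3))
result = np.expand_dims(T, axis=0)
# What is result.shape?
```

(1, 7, 6, 3)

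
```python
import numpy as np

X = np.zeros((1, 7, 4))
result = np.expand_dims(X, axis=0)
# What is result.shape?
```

(1, 1, 7, 4)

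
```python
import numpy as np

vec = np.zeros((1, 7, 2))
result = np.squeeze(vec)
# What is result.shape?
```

(7, 2)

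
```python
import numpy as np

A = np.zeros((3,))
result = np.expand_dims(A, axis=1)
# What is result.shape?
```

(3, 1)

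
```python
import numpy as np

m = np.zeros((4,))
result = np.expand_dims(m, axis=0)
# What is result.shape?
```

(1, 4)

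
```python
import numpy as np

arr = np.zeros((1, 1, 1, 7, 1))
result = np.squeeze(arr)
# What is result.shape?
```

(7,)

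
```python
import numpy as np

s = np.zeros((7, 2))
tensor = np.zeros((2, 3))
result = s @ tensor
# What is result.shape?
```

(7, 3)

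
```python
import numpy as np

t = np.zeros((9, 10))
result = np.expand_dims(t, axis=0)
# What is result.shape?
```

(1, 9, 10)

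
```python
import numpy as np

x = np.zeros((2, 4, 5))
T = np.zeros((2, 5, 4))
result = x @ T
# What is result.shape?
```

(2, 4, 4)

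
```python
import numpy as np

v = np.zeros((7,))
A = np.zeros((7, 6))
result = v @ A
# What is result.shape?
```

(6,)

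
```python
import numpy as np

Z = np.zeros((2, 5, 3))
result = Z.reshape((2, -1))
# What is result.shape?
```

(2, 15)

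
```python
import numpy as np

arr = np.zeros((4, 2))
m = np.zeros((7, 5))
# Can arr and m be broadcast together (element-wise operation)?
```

No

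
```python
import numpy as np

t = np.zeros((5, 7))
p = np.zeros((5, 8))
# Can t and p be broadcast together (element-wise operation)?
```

No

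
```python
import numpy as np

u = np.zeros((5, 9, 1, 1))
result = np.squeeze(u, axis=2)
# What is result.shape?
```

(5, 9, 1)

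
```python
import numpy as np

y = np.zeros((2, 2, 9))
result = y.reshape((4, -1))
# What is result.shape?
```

(4, 9)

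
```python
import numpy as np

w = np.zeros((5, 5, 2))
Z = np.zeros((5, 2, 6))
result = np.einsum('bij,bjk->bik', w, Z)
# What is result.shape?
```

(5, 5, 6)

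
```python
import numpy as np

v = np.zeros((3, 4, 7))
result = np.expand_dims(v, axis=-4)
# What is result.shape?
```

(1, 3, 4, 7)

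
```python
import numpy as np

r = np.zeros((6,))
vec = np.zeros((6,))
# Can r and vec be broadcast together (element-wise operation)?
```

Yes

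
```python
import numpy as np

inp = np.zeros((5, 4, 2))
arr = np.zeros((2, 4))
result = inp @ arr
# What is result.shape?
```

(5, 4, 4)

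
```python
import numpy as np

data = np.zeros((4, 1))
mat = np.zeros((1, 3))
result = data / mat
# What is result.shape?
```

(4, 3)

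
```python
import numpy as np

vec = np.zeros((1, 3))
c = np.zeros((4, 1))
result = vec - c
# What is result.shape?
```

(4, 3)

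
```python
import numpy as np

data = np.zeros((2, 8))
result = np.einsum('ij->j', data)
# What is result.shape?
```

(8,)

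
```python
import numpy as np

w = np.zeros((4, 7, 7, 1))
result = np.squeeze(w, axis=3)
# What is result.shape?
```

(4, 7, 7)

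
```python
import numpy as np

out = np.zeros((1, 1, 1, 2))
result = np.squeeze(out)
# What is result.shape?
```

(2,)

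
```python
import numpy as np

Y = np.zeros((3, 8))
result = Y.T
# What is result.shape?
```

(8, 3)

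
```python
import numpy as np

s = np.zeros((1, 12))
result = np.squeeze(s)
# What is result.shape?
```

(12,)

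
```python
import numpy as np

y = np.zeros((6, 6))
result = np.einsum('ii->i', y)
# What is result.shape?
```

(6,)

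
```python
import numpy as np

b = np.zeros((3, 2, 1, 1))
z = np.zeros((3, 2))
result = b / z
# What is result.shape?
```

(3, 2, 3, 2)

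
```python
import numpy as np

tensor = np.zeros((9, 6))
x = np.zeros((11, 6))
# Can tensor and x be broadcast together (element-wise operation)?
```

No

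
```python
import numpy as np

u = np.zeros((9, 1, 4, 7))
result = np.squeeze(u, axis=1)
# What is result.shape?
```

(9, 4, 7)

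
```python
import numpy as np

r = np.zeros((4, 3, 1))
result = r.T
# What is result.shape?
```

(1, 3, 4)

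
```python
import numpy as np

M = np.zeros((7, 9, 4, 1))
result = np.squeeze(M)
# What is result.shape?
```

(7, 9, 4)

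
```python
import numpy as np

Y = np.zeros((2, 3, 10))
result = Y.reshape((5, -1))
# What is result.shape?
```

(5, 12)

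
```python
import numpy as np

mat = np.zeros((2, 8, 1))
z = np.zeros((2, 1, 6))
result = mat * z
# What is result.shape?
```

(2, 8, 6)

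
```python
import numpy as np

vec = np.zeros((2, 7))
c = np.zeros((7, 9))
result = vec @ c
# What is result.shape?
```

(2, 9)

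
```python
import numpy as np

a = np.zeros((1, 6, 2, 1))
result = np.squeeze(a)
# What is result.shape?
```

(6, 2)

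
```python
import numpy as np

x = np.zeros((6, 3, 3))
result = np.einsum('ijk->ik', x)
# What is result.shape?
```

(6, 3)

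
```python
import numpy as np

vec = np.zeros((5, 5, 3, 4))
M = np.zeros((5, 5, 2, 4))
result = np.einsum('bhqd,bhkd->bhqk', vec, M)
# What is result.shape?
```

(5, 5, 3, 2)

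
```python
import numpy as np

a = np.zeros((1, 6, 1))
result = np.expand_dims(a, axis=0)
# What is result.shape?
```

(1, 1, 6, 1)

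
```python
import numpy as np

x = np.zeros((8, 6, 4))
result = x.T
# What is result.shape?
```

(4, 6, 8)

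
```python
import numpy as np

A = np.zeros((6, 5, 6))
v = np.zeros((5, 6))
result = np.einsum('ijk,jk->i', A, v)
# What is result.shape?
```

(6,)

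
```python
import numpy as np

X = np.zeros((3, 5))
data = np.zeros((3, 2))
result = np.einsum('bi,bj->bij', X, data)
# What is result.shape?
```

(3, 5, 2)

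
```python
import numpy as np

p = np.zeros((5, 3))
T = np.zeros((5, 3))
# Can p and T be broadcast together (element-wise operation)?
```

Yes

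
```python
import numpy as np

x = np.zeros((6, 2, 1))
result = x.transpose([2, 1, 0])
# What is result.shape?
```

(1, 2, 6)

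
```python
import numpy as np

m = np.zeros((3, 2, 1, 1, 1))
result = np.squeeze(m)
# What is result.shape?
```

(3, 2)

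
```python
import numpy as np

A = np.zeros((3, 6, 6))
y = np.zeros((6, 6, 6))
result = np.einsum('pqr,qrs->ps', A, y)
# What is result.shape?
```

(3, 6)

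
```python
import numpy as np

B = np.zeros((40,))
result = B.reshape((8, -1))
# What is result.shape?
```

(8, 5)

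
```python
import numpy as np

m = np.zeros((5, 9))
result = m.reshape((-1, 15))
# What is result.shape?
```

(3, 15)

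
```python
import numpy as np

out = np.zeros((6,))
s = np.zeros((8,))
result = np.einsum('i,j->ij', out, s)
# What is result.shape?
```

(6, 8)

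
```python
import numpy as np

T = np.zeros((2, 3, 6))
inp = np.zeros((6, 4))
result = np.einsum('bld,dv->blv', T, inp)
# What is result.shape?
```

(2, 3, 4)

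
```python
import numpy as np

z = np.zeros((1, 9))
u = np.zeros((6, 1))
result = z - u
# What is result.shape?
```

(6, 9)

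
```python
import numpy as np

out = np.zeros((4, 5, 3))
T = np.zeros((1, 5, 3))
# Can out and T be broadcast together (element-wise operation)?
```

Yes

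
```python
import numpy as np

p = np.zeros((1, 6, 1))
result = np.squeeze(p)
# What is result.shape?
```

(6,)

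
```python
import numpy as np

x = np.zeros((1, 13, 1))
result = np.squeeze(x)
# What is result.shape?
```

(13,)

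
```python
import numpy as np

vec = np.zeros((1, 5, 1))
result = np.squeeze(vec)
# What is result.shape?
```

(5,)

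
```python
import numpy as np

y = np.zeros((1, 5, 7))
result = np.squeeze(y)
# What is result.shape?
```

(5, 7)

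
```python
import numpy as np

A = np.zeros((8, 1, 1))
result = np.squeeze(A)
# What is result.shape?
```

(8,)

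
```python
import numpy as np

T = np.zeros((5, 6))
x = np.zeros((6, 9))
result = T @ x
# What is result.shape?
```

(5, 9)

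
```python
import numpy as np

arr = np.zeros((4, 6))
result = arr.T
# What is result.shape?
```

(6, 4)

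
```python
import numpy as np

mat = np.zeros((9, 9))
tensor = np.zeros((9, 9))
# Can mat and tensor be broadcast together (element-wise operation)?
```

Yes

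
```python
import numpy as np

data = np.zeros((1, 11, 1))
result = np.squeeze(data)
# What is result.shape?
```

(11,)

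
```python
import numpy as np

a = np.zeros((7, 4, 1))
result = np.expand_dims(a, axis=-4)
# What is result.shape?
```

(1, 7, 4, 1)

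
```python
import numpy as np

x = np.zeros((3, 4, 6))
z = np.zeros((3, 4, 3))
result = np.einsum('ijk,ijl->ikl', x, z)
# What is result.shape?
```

(3, 6, 3)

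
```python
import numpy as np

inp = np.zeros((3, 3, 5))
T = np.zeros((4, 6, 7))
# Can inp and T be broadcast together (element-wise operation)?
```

No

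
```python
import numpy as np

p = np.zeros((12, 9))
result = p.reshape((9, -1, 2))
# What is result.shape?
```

(9, 6, 2)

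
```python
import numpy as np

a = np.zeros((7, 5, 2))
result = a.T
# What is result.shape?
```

(2, 5, 7)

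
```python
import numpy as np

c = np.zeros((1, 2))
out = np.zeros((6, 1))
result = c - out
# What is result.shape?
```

(6, 2)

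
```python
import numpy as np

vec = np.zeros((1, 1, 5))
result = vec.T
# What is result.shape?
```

(5, 1, 1)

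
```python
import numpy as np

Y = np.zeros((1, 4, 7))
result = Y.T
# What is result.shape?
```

(7, 4, 1)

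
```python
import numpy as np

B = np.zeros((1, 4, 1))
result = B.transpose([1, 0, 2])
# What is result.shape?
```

(4, 1, 1)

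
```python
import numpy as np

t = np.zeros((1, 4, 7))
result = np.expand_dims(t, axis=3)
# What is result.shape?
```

(1, 4, 7, 1)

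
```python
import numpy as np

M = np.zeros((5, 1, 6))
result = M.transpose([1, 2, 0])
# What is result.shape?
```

(1, 6, 5)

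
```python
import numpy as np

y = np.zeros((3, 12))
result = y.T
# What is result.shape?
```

(12, 3)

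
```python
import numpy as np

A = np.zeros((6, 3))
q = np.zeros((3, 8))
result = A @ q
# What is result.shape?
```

(6, 8)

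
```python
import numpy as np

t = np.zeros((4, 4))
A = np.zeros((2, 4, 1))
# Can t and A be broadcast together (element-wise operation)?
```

Yes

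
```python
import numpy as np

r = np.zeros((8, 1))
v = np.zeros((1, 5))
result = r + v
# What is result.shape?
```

(8, 5)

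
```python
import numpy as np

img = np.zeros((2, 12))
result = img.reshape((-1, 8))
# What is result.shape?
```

(3, 8)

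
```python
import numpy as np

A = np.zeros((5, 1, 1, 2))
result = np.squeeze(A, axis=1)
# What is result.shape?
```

(5, 1, 2)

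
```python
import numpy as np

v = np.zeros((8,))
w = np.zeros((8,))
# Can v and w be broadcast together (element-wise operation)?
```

Yes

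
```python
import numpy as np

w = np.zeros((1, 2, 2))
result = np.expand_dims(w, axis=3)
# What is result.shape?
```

(1, 2, 2, 1)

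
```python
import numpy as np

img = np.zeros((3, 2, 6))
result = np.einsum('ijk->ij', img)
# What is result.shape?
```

(3, 2)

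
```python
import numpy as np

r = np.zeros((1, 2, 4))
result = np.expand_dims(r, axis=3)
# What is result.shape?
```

(1, 2, 4, 1)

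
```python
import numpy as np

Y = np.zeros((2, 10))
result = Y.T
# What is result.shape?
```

(10, 2)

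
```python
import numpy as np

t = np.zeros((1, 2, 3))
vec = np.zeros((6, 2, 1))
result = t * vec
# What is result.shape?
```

(6, 2, 3)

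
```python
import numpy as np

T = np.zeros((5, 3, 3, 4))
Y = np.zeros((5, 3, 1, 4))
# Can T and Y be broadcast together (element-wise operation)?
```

Yes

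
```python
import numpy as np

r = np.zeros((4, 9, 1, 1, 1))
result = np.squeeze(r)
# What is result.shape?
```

(4, 9)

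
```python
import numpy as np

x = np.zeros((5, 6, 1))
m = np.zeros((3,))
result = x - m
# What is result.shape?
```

(5, 6, 3)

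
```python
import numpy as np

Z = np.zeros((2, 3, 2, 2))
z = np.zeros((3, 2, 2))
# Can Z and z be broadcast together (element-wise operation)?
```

Yes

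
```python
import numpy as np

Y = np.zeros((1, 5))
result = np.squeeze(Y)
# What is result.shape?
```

(5,)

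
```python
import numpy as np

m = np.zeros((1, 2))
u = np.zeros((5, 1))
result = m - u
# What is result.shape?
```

(5, 2)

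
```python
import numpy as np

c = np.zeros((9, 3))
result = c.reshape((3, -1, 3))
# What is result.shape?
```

(3, 3, 3)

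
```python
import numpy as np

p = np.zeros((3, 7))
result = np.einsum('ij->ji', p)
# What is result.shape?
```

(7, 3)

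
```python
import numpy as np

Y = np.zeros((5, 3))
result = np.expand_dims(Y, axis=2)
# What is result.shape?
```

(5, 3, 1)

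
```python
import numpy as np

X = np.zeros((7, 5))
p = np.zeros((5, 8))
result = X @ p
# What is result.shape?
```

(7, 8)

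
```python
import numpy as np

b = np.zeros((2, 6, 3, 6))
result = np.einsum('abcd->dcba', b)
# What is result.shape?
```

(6, 3, 6, 2)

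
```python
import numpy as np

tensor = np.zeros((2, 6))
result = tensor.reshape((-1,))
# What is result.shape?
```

(12,)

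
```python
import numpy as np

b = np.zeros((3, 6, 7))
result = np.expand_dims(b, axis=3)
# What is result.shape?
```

(3, 6, 7, 1)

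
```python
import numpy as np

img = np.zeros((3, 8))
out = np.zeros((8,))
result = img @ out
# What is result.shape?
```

(3,)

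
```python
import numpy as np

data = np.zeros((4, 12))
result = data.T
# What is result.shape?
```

(12, 4)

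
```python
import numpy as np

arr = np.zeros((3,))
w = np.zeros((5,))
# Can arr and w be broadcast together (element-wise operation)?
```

No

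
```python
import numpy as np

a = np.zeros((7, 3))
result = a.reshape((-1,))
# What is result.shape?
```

(21,)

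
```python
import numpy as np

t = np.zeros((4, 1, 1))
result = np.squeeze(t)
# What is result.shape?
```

(4,)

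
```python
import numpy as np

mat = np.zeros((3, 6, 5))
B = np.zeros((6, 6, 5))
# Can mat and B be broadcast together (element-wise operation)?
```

No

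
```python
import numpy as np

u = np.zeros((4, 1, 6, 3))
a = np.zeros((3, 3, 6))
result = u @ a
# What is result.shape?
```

(4, 3, 6, 6)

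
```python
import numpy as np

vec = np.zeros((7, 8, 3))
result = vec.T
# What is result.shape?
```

(3, 8, 7)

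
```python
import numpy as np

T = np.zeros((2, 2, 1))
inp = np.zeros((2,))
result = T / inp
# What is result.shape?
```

(2, 2, 2)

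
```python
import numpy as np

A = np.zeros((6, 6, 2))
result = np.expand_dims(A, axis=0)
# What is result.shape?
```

(1, 6, 6, 2)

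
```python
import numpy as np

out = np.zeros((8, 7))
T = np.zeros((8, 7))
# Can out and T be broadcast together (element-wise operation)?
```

Yes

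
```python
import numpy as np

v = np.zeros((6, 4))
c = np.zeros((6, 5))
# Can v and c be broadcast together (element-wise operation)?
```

No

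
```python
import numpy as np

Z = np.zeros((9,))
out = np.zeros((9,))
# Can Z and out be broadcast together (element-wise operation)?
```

Yes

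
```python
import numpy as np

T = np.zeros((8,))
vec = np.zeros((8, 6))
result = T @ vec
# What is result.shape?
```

(6,)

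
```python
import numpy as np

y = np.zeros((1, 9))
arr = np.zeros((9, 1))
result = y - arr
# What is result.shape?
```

(9, 9)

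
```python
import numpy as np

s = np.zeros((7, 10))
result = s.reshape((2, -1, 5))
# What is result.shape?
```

(2, 7, 5)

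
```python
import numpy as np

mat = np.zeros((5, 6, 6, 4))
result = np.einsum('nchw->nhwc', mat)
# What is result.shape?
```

(5, 6, 4, 6)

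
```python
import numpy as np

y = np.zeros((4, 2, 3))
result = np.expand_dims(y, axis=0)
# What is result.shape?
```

(1, 4, 2, 3)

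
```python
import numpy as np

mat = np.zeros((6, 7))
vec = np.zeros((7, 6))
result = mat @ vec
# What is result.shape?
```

(6, 6)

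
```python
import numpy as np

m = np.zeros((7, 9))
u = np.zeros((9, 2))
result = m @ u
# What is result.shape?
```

(7, 2)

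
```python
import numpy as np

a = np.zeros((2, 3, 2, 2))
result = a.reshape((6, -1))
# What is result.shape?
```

(6, 4)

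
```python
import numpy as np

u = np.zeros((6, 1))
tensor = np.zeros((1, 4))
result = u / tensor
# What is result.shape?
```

(6, 4)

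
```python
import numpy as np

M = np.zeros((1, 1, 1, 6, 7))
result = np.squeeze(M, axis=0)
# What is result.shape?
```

(1, 1, 6, 7)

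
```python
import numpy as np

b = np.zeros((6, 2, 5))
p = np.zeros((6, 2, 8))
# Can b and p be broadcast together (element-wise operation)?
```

No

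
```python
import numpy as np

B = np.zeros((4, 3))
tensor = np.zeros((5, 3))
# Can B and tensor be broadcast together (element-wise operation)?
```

No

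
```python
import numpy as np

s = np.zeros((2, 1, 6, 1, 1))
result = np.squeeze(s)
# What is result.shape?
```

(2, 6)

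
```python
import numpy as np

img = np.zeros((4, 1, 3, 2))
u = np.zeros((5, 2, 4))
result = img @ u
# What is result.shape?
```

(4, 5, 3, 4)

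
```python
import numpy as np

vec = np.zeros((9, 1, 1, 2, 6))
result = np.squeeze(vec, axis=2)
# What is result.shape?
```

(9, 1, 2, 6)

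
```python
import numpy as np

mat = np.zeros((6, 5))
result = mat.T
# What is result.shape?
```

(5, 6)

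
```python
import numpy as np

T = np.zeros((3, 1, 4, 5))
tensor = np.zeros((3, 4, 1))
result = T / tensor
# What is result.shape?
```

(3, 3, 4, 5)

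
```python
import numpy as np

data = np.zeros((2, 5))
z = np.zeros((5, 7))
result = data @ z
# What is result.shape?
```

(2, 7)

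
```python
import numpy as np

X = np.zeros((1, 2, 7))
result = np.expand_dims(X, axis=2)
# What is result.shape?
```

(1, 2, 1, 7)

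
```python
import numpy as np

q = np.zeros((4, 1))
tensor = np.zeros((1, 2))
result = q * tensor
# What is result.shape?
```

(4, 2)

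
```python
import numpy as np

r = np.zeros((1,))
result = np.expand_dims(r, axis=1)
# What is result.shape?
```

(1, 1)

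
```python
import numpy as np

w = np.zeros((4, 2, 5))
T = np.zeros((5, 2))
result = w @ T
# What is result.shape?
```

(4, 2, 2)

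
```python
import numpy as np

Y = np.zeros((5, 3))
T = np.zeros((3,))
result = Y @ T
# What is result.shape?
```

(5,)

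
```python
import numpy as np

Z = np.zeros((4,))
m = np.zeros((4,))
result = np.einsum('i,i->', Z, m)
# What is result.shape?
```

()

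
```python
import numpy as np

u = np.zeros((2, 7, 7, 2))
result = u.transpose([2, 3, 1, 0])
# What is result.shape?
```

(7, 2, 7, 2)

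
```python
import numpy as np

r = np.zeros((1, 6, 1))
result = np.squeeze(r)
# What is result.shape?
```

(6,)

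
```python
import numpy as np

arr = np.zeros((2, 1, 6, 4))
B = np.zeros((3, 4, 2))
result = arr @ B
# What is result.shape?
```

(2, 3, 6, 2)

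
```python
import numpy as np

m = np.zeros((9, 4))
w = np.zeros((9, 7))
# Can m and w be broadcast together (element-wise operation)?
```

No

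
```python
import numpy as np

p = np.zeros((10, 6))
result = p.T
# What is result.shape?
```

(6, 10)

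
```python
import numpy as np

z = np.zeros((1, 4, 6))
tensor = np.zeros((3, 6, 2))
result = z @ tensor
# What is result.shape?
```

(3, 4, 2)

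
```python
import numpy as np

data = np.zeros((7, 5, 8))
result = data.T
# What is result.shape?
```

(8, 5, 7)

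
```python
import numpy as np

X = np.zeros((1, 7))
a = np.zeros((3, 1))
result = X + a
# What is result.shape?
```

(3, 7)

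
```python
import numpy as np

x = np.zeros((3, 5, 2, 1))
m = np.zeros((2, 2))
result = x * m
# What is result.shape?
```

(3, 5, 2, 2)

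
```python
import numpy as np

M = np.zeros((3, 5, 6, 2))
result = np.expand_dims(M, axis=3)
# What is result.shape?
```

(3, 5, 6, 1, 2)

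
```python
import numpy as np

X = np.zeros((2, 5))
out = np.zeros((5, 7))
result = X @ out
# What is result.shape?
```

(2, 7)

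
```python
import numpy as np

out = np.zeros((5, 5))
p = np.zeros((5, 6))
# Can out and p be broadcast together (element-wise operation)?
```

No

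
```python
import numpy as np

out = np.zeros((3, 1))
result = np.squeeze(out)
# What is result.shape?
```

(3,)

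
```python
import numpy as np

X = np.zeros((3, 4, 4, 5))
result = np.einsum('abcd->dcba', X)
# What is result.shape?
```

(5, 4, 4, 3)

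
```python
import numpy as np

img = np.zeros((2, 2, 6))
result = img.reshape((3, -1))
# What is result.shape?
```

(3, 8)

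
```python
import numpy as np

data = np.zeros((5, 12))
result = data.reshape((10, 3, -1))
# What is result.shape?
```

(10, 3, 2)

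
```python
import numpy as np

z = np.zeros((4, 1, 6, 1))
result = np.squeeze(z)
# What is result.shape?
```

(4, 6)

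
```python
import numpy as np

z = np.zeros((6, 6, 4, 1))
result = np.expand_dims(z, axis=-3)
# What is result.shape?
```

(6, 6, 1, 4, 1)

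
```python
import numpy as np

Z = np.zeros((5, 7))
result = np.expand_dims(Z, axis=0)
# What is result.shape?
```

(1, 5, 7)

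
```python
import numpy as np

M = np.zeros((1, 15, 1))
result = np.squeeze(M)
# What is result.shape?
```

(15,)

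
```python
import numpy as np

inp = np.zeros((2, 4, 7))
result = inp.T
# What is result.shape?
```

(7, 4, 2)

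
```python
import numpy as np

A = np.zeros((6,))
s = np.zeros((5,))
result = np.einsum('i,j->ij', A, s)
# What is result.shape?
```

(6, 5)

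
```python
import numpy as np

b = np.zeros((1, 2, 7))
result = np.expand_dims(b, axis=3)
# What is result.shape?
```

(1, 2, 7, 1)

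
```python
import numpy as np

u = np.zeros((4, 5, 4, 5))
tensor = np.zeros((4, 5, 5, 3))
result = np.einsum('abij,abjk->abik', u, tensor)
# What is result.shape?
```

(4, 5, 4, 3)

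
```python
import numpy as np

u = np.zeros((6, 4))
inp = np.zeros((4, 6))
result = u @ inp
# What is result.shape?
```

(6, 6)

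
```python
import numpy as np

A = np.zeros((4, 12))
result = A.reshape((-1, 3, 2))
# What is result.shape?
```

(8, 3, 2)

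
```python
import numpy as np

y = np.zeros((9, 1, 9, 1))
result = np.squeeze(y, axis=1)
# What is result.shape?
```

(9, 9, 1)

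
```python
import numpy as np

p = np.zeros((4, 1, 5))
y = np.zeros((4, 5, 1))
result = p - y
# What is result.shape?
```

(4, 5, 5)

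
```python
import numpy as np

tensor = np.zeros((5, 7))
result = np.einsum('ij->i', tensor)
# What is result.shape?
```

(5,)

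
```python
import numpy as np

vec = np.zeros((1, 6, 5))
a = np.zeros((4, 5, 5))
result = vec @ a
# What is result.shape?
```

(4, 6, 5)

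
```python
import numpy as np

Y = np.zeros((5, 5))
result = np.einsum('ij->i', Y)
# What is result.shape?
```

(5,)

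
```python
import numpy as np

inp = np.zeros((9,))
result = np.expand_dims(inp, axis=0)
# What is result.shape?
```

(1, 9)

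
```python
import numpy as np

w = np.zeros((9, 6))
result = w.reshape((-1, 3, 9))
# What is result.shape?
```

(2, 3, 9)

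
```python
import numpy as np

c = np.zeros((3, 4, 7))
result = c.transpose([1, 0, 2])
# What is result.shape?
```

(4, 3, 7)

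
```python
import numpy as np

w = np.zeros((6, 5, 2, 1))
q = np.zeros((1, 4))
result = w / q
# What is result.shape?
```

(6, 5, 2, 4)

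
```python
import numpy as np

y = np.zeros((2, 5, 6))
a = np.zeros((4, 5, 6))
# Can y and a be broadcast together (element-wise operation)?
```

No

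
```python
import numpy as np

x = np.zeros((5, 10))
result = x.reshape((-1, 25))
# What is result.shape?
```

(2, 25)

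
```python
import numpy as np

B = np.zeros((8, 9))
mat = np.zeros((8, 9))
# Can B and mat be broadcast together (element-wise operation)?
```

Yes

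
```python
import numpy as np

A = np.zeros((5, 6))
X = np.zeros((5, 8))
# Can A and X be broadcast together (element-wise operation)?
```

No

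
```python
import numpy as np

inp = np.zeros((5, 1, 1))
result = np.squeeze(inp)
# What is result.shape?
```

(5,)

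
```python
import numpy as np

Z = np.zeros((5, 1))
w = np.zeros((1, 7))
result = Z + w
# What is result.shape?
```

(5, 7)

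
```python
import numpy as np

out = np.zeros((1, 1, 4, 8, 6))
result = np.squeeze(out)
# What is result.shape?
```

(4, 8, 6)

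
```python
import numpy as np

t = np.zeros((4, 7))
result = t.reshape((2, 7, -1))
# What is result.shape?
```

(2, 7, 2)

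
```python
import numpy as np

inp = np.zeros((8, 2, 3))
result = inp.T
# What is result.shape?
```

(3, 2, 8)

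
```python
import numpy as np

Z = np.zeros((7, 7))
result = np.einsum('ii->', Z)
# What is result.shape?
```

()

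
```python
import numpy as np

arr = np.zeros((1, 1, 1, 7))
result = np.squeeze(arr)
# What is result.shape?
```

(7,)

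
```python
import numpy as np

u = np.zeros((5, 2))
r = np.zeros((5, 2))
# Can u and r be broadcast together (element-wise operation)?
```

Yes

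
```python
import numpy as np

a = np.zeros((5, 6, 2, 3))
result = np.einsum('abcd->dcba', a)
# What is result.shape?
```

(3, 2, 6, 5)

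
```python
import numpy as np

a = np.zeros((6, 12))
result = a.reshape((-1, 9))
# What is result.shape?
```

(8, 9)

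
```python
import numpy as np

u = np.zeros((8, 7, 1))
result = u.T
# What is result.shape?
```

(1, 7, 8)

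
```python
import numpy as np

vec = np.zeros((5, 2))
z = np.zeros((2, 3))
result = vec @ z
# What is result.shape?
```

(5, 3)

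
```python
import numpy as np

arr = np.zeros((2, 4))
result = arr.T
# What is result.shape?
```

(4, 2)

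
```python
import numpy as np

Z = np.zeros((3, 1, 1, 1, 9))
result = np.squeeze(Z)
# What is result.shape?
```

(3, 9)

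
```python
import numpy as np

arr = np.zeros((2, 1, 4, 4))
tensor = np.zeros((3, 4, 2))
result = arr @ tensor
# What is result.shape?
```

(2, 3, 4, 2)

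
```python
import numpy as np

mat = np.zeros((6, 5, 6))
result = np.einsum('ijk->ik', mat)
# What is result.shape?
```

(6, 6)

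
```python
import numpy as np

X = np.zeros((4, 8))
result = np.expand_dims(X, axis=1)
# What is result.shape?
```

(4, 1, 8)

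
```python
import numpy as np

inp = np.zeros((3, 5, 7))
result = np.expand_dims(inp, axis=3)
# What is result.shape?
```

(3, 5, 7, 1)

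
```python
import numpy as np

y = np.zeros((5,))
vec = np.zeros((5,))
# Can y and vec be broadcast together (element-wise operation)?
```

Yes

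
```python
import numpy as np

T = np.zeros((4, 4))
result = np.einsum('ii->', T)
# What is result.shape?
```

()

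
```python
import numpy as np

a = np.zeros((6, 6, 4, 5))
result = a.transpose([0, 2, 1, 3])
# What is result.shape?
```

(6, 4, 6, 5)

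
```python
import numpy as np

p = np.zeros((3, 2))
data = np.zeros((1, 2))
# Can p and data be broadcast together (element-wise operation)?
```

Yes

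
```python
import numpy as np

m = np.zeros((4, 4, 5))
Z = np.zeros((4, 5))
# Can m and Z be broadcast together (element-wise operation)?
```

Yes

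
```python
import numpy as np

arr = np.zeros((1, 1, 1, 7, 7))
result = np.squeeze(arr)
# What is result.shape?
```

(7, 7)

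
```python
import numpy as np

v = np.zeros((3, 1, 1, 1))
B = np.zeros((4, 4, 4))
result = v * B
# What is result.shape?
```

(3, 4, 4, 4)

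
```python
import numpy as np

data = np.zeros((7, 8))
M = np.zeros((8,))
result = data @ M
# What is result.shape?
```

(7,)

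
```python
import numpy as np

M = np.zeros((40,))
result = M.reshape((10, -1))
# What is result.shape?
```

(10, 4)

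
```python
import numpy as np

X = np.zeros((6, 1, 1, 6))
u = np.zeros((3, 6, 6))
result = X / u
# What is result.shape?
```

(6, 3, 6, 6)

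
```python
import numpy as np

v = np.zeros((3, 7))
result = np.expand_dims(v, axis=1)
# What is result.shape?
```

(3, 1, 7)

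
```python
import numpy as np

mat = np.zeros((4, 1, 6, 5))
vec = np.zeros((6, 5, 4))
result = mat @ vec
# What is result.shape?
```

(4, 6, 6, 4)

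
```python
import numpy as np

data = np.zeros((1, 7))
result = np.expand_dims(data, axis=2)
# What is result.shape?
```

(1, 7, 1)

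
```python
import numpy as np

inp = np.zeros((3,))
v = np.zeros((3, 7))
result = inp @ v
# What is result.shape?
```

(7,)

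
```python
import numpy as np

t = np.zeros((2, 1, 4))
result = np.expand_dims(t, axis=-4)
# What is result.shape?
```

(1, 2, 1, 4)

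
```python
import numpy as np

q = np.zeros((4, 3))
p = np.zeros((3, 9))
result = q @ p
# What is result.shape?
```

(4, 9)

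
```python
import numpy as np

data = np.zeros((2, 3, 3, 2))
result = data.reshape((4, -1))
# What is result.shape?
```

(4, 9)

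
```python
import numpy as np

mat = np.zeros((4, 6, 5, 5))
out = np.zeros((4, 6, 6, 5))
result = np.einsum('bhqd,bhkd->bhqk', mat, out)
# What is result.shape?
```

(4, 6, 5, 6)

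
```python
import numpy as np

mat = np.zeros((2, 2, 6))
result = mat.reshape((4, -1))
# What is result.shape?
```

(4, 6)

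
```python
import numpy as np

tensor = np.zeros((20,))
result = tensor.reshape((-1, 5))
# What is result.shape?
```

(4, 5)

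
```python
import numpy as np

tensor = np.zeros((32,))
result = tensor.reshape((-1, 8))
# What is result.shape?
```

(4, 8)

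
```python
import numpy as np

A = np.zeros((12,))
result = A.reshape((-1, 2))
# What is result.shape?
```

(6, 2)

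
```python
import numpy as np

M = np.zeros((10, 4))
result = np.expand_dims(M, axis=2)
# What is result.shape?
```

(10, 4, 1)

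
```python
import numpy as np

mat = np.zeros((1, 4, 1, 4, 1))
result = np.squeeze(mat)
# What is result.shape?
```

(4, 4)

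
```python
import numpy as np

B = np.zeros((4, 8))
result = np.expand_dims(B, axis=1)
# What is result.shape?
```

(4, 1, 8)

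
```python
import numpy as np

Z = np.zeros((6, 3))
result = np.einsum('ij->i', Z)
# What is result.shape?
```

(6,)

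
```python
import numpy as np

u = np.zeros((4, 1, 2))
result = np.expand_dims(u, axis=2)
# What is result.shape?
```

(4, 1, 1, 2)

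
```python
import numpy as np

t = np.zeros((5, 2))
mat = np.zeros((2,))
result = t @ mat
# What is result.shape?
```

(5,)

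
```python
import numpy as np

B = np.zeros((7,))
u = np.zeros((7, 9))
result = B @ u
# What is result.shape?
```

(9,)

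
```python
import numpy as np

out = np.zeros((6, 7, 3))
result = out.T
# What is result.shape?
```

(3, 7, 6)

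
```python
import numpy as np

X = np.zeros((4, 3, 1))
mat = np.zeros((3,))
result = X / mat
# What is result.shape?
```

(4, 3, 3)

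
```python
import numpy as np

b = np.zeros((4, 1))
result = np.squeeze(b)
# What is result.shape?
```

(4,)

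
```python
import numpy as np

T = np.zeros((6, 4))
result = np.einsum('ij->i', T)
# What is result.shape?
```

(6,)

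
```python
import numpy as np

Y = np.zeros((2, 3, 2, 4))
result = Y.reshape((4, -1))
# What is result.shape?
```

(4, 12)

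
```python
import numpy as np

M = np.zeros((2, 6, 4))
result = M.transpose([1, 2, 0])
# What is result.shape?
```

(6, 4, 2)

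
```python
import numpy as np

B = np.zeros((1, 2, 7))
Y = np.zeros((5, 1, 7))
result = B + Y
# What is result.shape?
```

(5, 2, 7)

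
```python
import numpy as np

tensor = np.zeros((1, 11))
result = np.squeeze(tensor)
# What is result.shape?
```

(11,)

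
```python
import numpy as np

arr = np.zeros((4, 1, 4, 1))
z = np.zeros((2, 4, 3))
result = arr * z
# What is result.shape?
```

(4, 2, 4, 3)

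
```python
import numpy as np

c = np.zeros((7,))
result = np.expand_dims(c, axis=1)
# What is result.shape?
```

(7, 1)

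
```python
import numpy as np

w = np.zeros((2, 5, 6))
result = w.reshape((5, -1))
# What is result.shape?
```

(5, 12)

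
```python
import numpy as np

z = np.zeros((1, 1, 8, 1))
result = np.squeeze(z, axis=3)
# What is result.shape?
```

(1, 1, 8)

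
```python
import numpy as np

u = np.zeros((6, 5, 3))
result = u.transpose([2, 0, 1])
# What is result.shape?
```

(3, 6, 5)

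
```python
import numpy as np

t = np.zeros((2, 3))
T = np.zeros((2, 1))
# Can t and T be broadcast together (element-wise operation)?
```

Yes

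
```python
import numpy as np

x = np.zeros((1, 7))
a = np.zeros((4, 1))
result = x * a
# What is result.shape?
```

(4, 7)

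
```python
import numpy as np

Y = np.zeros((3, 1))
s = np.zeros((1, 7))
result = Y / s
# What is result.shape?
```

(3, 7)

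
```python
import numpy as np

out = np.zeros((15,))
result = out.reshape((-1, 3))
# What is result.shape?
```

(5, 3)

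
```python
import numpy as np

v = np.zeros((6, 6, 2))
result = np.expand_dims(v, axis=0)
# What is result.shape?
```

(1, 6, 6, 2)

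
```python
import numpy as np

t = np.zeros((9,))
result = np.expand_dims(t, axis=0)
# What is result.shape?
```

(1, 9)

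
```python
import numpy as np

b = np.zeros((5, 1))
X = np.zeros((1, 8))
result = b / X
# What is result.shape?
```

(5, 8)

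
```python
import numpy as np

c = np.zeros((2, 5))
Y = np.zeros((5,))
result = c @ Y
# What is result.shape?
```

(2,)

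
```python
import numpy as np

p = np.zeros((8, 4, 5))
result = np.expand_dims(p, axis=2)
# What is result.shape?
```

(8, 4, 1, 5)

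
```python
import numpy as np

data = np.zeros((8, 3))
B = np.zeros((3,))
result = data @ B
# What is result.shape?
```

(8,)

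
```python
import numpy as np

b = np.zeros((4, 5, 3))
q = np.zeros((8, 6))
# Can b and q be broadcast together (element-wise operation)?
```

No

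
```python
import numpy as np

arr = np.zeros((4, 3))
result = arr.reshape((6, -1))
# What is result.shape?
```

(6, 2)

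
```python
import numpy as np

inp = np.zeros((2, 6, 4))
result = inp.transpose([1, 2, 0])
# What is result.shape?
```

(6, 4, 2)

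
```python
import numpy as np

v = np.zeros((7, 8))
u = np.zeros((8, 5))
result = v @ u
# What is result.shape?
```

(7, 5)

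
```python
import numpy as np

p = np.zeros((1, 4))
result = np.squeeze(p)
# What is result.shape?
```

(4,)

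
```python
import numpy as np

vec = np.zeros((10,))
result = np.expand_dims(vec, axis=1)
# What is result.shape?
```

(10, 1)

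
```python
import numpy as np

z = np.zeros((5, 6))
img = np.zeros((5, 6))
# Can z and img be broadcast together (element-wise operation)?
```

Yes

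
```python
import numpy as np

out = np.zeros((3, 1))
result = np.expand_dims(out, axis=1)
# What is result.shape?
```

(3, 1, 1)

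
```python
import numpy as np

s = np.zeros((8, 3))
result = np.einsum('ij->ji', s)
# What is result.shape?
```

(3, 8)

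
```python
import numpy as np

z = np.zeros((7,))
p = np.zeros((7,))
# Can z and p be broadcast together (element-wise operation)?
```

Yes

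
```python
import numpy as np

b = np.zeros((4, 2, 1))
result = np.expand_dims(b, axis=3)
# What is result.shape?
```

(4, 2, 1, 1)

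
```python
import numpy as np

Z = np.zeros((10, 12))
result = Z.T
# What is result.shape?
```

(12, 10)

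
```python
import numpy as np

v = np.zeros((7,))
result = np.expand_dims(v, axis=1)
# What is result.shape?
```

(7, 1)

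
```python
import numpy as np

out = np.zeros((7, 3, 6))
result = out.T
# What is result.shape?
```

(6, 3, 7)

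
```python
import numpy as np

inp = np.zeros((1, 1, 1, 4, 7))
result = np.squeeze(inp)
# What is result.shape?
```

(4, 7)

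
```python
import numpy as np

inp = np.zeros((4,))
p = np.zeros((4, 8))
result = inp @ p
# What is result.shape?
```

(8,)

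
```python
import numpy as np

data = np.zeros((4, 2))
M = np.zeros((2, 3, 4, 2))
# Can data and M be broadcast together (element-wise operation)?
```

Yes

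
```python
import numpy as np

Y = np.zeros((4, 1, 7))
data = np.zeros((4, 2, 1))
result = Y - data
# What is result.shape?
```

(4, 2, 7)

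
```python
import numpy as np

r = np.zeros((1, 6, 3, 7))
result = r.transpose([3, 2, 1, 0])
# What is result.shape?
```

(7, 3, 6, 1)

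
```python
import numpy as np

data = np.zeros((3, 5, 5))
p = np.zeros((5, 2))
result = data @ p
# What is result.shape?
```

(3, 5, 2)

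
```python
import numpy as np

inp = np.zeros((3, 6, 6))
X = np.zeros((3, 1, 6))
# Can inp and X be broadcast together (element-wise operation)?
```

Yes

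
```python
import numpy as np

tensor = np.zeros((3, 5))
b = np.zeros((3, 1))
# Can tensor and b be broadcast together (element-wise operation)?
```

Yes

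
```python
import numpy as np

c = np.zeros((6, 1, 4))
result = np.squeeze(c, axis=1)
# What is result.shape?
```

(6, 4)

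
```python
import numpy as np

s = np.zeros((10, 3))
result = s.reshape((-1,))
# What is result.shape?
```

(30,)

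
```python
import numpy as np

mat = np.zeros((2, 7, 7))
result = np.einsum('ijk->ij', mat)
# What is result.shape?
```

(2, 7)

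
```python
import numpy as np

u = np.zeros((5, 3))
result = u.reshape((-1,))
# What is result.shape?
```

(15,)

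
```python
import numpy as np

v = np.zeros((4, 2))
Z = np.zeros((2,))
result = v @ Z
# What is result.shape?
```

(4,)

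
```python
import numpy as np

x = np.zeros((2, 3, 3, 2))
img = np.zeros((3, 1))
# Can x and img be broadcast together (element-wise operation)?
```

Yes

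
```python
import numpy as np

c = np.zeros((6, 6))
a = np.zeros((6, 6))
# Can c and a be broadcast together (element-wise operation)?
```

Yes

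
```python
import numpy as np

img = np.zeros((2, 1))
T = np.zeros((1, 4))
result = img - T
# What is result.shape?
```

(2, 4)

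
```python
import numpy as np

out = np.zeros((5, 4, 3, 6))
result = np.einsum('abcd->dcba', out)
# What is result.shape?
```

(6, 3, 4, 5)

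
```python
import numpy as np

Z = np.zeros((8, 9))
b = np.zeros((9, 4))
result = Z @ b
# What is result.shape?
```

(8, 4)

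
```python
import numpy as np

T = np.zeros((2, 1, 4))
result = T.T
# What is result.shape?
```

(4, 1, 2)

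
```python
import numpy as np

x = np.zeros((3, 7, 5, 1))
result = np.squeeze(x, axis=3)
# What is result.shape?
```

(3, 7, 5)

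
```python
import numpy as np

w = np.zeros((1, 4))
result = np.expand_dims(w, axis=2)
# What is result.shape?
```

(1, 4, 1)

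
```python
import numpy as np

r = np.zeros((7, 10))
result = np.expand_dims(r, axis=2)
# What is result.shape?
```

(7, 10, 1)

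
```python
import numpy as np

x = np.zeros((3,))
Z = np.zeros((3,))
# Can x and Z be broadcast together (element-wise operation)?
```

Yes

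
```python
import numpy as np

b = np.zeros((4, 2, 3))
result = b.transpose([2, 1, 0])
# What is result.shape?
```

(3, 2, 4)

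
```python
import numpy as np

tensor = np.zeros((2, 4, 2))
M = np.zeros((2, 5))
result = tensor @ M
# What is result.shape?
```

(2, 4, 5)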